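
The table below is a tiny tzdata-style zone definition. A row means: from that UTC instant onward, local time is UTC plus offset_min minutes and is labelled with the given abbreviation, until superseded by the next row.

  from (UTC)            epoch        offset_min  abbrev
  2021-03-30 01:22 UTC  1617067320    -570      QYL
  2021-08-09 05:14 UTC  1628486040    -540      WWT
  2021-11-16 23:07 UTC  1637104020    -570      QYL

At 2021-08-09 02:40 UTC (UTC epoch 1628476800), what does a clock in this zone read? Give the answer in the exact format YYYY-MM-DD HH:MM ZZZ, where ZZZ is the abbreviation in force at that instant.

Query: 2021-08-09 02:40 UTC
Rule 1/3 (QYL, -09:30): 2021-03-30 01:22 UTC ≤ query < 2021-08-09 05:14 UTC
2·60 + 40 - 570 = -410 min
-410 = -1·1440 + 1030; 1030 = 17·60 + 10 → 17:10, 2021-08-09 - 1 day = 2021-08-08
→ 2021-08-08 17:10 QYL

2021-08-08 17:10 QYL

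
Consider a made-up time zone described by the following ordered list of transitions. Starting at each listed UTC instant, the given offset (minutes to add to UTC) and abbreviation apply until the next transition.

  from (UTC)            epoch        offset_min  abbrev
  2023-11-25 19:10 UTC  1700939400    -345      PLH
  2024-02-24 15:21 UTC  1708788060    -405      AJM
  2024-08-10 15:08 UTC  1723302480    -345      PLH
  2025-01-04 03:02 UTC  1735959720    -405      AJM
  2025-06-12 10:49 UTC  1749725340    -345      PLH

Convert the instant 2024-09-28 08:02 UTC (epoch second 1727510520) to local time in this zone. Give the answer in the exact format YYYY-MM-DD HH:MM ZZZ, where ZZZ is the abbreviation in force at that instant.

Query: 2024-09-28 08:02 UTC
Rule 3/5 (PLH, -05:45): 2024-08-10 15:08 UTC ≤ query < 2025-01-04 03:02 UTC
8·60 + 2 - 345 = 137 min
137 = 0·1440 + 137; 137 = 2·60 + 17 → 02:17, same day
→ 2024-09-28 02:17 PLH

2024-09-28 02:17 PLH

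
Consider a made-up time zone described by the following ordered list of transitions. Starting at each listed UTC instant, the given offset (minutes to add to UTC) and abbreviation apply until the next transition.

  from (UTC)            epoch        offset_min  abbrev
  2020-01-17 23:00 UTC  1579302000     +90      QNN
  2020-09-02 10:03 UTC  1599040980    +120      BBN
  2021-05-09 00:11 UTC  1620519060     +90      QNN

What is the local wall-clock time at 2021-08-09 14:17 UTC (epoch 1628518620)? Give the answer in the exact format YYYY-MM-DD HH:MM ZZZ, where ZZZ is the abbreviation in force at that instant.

Query: 2021-08-09 14:17 UTC
Rule 3/3 (QNN, +01:30): 2021-05-09 00:11 UTC ≤ query < +∞
14·60 + 17 + 90 = 947 min
947 = 0·1440 + 947; 947 = 15·60 + 47 → 15:47, same day
→ 2021-08-09 15:47 QNN

2021-08-09 15:47 QNN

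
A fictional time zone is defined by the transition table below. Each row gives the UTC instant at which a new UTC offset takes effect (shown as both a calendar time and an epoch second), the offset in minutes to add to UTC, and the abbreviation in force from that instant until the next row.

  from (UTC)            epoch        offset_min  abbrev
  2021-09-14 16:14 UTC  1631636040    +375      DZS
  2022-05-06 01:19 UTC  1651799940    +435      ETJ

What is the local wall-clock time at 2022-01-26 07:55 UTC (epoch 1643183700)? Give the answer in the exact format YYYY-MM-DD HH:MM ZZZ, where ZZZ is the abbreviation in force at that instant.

Query: 2022-01-26 07:55 UTC
Rule 1/2 (DZS, +06:15): 2021-09-14 16:14 UTC ≤ query < 2022-05-06 01:19 UTC
7·60 + 55 + 375 = 850 min
850 = 0·1440 + 850; 850 = 14·60 + 10 → 14:10, same day
→ 2022-01-26 14:10 DZS

2022-01-26 14:10 DZS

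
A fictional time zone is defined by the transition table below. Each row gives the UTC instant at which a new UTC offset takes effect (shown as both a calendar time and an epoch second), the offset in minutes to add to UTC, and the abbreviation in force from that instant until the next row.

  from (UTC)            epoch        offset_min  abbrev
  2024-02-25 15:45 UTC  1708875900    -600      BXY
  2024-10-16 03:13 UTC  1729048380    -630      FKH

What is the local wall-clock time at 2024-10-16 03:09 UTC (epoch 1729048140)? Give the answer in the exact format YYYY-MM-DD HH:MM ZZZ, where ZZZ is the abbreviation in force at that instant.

2024-10-15 17:09 BXY

Query: 2024-10-16 03:09 UTC
Rule 1/2 (BXY, -10:00): 2024-02-25 15:45 UTC ≤ query < 2024-10-16 03:13 UTC
3·60 + 9 - 600 = -411 min
-411 = -1·1440 + 1029; 1029 = 17·60 + 9 → 17:09, 2024-10-16 - 1 day = 2024-10-15
→ 2024-10-15 17:09 BXY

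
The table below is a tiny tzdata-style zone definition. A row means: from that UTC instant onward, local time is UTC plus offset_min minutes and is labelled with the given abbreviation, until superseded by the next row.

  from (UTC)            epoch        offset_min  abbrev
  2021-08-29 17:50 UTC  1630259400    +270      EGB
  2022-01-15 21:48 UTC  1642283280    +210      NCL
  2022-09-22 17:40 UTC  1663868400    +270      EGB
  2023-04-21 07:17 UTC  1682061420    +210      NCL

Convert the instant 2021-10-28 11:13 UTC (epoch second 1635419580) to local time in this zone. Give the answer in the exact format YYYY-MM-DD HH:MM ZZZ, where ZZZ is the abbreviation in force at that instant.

2021-10-28 15:43 EGB

Query: 2021-10-28 11:13 UTC
Rule 1/4 (EGB, +04:30): 2021-08-29 17:50 UTC ≤ query < 2022-01-15 21:48 UTC
11·60 + 13 + 270 = 943 min
943 = 0·1440 + 943; 943 = 15·60 + 43 → 15:43, same day
→ 2021-10-28 15:43 EGB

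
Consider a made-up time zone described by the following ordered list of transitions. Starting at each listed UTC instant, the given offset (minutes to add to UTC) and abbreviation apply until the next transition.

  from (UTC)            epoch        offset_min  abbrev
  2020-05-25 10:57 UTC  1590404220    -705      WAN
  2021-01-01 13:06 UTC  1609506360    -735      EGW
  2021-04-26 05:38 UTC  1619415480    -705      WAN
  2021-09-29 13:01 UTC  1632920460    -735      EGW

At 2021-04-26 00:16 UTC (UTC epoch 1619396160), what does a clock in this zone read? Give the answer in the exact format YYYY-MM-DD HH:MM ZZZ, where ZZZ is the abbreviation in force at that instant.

2021-04-25 12:01 EGW

Query: 2021-04-26 00:16 UTC
Rule 2/4 (EGW, -12:15): 2021-01-01 13:06 UTC ≤ query < 2021-04-26 05:38 UTC
0·60 + 16 - 735 = -719 min
-719 = -1·1440 + 721; 721 = 12·60 + 1 → 12:01, 2021-04-26 - 1 day = 2021-04-25
→ 2021-04-25 12:01 EGW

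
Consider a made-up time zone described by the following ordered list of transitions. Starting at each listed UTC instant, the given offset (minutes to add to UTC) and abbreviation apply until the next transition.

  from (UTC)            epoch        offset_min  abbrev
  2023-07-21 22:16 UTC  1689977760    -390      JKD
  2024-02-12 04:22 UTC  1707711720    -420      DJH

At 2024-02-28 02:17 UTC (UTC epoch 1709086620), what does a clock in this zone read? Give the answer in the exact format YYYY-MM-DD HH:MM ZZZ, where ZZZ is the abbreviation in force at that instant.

Query: 2024-02-28 02:17 UTC
Rule 2/2 (DJH, -07:00): 2024-02-12 04:22 UTC ≤ query < +∞
2·60 + 17 - 420 = -283 min
-283 = -1·1440 + 1157; 1157 = 19·60 + 17 → 19:17, 2024-02-28 - 1 day = 2024-02-27
→ 2024-02-27 19:17 DJH

2024-02-27 19:17 DJH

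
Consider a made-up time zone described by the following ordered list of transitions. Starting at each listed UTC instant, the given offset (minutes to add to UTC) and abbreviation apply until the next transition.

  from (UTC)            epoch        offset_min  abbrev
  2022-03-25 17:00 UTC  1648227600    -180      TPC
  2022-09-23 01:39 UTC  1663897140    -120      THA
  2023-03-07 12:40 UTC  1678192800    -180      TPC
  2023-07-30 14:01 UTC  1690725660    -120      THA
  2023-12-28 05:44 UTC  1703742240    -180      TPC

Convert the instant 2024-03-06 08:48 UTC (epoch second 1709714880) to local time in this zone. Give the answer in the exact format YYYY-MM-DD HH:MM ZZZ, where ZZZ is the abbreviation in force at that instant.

2024-03-06 05:48 TPC

Query: 2024-03-06 08:48 UTC
Rule 5/5 (TPC, -03:00): 2023-12-28 05:44 UTC ≤ query < +∞
8·60 + 48 - 180 = 348 min
348 = 0·1440 + 348; 348 = 5·60 + 48 → 05:48, same day
→ 2024-03-06 05:48 TPC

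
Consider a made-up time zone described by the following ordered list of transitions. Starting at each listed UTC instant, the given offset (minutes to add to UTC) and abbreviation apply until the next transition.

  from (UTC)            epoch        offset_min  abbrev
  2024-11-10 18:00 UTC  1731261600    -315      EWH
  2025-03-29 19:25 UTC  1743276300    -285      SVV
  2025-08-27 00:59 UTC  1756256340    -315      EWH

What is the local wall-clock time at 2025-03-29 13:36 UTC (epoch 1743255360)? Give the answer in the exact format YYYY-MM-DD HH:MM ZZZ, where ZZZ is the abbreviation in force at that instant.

Query: 2025-03-29 13:36 UTC
Rule 1/3 (EWH, -05:15): 2024-11-10 18:00 UTC ≤ query < 2025-03-29 19:25 UTC
13·60 + 36 - 315 = 501 min
501 = 0·1440 + 501; 501 = 8·60 + 21 → 08:21, same day
→ 2025-03-29 08:21 EWH

2025-03-29 08:21 EWH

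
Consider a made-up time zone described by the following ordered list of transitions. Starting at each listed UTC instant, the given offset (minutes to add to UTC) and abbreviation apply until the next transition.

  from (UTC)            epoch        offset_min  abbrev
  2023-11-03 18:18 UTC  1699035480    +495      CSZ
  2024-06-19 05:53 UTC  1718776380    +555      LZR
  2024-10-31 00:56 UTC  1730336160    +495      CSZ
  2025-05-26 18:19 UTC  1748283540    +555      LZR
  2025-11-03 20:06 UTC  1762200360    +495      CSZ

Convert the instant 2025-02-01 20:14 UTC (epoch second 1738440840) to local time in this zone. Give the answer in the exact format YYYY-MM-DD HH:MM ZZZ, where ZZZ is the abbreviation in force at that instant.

2025-02-02 04:29 CSZ

Query: 2025-02-01 20:14 UTC
Rule 3/5 (CSZ, +08:15): 2024-10-31 00:56 UTC ≤ query < 2025-05-26 18:19 UTC
20·60 + 14 + 495 = 1709 min
1709 = 1·1440 + 269; 269 = 4·60 + 29 → 04:29, 2025-02-01 + 1 day = 2025-02-02
→ 2025-02-02 04:29 CSZ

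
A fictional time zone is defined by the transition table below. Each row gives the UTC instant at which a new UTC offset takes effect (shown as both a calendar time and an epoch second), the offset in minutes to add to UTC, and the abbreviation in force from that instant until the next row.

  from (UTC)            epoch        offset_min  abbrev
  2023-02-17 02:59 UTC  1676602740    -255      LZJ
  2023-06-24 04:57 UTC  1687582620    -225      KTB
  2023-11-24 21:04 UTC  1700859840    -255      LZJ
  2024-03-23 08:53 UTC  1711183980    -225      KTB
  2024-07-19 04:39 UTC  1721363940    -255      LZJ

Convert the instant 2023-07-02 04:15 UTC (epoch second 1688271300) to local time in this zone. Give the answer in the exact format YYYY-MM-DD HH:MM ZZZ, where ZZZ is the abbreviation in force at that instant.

2023-07-02 00:30 KTB

Query: 2023-07-02 04:15 UTC
Rule 2/5 (KTB, -03:45): 2023-06-24 04:57 UTC ≤ query < 2023-11-24 21:04 UTC
4·60 + 15 - 225 = 30 min
30 = 0·1440 + 30; 30 = 0·60 + 30 → 00:30, same day
→ 2023-07-02 00:30 KTB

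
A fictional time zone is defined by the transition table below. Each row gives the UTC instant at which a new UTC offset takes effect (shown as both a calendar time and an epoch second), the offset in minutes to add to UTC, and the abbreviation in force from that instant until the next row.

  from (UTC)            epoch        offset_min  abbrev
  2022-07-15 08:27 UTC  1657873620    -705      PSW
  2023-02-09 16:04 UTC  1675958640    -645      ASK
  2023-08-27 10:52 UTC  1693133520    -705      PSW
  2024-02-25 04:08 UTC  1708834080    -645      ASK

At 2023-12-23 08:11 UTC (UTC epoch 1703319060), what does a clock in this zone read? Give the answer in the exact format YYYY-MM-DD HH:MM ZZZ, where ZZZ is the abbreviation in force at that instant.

Query: 2023-12-23 08:11 UTC
Rule 3/4 (PSW, -11:45): 2023-08-27 10:52 UTC ≤ query < 2024-02-25 04:08 UTC
8·60 + 11 - 705 = -214 min
-214 = -1·1440 + 1226; 1226 = 20·60 + 26 → 20:26, 2023-12-23 - 1 day = 2023-12-22
→ 2023-12-22 20:26 PSW

2023-12-22 20:26 PSW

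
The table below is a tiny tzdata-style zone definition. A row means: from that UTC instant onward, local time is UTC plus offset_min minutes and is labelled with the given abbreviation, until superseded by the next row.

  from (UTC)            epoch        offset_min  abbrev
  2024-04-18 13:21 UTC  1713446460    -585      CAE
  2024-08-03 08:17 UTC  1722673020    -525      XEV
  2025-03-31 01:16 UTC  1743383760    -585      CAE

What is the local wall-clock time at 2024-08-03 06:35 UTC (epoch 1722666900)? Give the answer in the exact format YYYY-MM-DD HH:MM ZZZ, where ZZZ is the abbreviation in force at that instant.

2024-08-02 20:50 CAE

Query: 2024-08-03 06:35 UTC
Rule 1/3 (CAE, -09:45): 2024-04-18 13:21 UTC ≤ query < 2024-08-03 08:17 UTC
6·60 + 35 - 585 = -190 min
-190 = -1·1440 + 1250; 1250 = 20·60 + 50 → 20:50, 2024-08-03 - 1 day = 2024-08-02
→ 2024-08-02 20:50 CAE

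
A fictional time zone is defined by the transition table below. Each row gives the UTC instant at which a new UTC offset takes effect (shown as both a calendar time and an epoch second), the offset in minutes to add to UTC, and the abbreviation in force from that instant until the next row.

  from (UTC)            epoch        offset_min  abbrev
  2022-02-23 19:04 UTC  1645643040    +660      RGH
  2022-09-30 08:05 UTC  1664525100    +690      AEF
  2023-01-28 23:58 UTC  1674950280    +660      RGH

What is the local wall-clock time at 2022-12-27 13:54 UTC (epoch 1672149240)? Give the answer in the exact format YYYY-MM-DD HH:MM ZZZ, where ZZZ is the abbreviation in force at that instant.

Query: 2022-12-27 13:54 UTC
Rule 2/3 (AEF, +11:30): 2022-09-30 08:05 UTC ≤ query < 2023-01-28 23:58 UTC
13·60 + 54 + 690 = 1524 min
1524 = 1·1440 + 84; 84 = 1·60 + 24 → 01:24, 2022-12-27 + 1 day = 2022-12-28
→ 2022-12-28 01:24 AEF

2022-12-28 01:24 AEF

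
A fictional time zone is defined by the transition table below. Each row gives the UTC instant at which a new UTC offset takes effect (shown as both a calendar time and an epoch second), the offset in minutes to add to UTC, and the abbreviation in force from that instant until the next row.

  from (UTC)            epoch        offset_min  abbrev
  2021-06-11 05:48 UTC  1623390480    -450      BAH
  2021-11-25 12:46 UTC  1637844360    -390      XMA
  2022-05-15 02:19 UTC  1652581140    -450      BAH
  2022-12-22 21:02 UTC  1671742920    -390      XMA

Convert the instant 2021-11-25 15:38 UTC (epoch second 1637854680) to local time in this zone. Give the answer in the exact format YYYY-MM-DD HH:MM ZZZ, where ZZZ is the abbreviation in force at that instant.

2021-11-25 09:08 XMA

Query: 2021-11-25 15:38 UTC
Rule 2/4 (XMA, -06:30): 2021-11-25 12:46 UTC ≤ query < 2022-05-15 02:19 UTC
15·60 + 38 - 390 = 548 min
548 = 0·1440 + 548; 548 = 9·60 + 8 → 09:08, same day
→ 2021-11-25 09:08 XMA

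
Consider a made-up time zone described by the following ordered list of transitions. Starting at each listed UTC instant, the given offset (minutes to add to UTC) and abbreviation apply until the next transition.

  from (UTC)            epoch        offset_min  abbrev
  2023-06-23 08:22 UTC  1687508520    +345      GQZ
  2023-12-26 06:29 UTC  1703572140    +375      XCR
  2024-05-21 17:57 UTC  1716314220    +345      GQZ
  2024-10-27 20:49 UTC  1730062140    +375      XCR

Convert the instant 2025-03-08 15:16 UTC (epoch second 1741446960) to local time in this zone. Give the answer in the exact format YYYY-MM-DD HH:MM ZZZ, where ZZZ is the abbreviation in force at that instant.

2025-03-08 21:31 XCR

Query: 2025-03-08 15:16 UTC
Rule 4/4 (XCR, +06:15): 2024-10-27 20:49 UTC ≤ query < +∞
15·60 + 16 + 375 = 1291 min
1291 = 0·1440 + 1291; 1291 = 21·60 + 31 → 21:31, same day
→ 2025-03-08 21:31 XCR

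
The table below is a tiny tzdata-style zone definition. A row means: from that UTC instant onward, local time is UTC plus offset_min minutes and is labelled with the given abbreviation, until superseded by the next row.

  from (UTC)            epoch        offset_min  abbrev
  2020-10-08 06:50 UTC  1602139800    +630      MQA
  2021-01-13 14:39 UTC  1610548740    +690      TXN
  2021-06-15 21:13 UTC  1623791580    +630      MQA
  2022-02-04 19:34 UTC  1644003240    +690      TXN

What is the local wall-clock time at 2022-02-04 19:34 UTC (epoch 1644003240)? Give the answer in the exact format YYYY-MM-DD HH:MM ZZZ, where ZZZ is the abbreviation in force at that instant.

2022-02-05 07:04 TXN

Query: 2022-02-04 19:34 UTC
Rule 4/4 (TXN, +11:30): 2022-02-04 19:34 UTC ≤ query < +∞
19·60 + 34 + 690 = 1864 min
1864 = 1·1440 + 424; 424 = 7·60 + 4 → 07:04, 2022-02-04 + 1 day = 2022-02-05
→ 2022-02-05 07:04 TXN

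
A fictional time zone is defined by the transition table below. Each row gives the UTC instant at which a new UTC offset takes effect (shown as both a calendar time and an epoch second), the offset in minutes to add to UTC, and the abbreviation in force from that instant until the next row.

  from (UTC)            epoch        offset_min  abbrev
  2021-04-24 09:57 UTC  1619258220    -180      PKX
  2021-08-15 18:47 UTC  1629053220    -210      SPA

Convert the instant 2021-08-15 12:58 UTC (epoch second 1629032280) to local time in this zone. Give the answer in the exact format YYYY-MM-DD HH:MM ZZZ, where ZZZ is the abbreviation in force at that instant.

2021-08-15 09:58 PKX

Query: 2021-08-15 12:58 UTC
Rule 1/2 (PKX, -03:00): 2021-04-24 09:57 UTC ≤ query < 2021-08-15 18:47 UTC
12·60 + 58 - 180 = 598 min
598 = 0·1440 + 598; 598 = 9·60 + 58 → 09:58, same day
→ 2021-08-15 09:58 PKX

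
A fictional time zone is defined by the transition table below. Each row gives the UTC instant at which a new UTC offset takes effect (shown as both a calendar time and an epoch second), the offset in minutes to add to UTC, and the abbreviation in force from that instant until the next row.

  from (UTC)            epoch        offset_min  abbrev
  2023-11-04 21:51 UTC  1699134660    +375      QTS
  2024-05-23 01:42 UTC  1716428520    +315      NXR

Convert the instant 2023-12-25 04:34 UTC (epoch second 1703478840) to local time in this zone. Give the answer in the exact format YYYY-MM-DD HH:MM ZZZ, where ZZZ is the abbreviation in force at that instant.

2023-12-25 10:49 QTS

Query: 2023-12-25 04:34 UTC
Rule 1/2 (QTS, +06:15): 2023-11-04 21:51 UTC ≤ query < 2024-05-23 01:42 UTC
4·60 + 34 + 375 = 649 min
649 = 0·1440 + 649; 649 = 10·60 + 49 → 10:49, same day
→ 2023-12-25 10:49 QTS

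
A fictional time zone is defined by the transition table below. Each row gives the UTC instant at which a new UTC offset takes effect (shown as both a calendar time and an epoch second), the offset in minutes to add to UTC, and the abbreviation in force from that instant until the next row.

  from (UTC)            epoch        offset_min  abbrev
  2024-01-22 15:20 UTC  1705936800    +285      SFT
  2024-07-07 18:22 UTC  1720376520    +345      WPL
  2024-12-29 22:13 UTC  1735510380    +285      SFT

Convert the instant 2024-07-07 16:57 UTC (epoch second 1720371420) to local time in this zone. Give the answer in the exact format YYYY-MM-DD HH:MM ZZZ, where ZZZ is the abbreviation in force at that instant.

Query: 2024-07-07 16:57 UTC
Rule 1/3 (SFT, +04:45): 2024-01-22 15:20 UTC ≤ query < 2024-07-07 18:22 UTC
16·60 + 57 + 285 = 1302 min
1302 = 0·1440 + 1302; 1302 = 21·60 + 42 → 21:42, same day
→ 2024-07-07 21:42 SFT

2024-07-07 21:42 SFT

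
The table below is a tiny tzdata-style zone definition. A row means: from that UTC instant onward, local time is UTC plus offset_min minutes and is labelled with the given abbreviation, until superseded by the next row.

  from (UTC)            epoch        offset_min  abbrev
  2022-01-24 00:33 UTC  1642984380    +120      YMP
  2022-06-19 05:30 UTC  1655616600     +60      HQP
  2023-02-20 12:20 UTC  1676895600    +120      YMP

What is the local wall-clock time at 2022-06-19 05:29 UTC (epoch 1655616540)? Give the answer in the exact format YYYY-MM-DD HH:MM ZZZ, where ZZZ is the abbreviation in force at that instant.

2022-06-19 07:29 YMP

Query: 2022-06-19 05:29 UTC
Rule 1/3 (YMP, +02:00): 2022-01-24 00:33 UTC ≤ query < 2022-06-19 05:30 UTC
5·60 + 29 + 120 = 449 min
449 = 0·1440 + 449; 449 = 7·60 + 29 → 07:29, same day
→ 2022-06-19 07:29 YMP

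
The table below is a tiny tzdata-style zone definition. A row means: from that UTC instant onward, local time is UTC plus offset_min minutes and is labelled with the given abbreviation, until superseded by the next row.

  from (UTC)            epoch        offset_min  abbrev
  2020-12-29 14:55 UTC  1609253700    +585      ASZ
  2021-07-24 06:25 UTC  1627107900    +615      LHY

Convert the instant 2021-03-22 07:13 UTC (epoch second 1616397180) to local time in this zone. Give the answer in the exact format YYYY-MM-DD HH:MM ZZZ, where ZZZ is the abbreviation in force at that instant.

Query: 2021-03-22 07:13 UTC
Rule 1/2 (ASZ, +09:45): 2020-12-29 14:55 UTC ≤ query < 2021-07-24 06:25 UTC
7·60 + 13 + 585 = 1018 min
1018 = 0·1440 + 1018; 1018 = 16·60 + 58 → 16:58, same day
→ 2021-03-22 16:58 ASZ

2021-03-22 16:58 ASZ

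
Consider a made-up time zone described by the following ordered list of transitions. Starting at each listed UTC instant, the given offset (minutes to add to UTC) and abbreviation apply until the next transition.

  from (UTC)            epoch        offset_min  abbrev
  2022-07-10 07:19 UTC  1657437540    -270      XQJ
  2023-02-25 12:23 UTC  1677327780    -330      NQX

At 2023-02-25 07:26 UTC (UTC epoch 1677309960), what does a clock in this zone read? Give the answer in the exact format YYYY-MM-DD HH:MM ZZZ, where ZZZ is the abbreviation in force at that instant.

2023-02-25 02:56 XQJ

Query: 2023-02-25 07:26 UTC
Rule 1/2 (XQJ, -04:30): 2022-07-10 07:19 UTC ≤ query < 2023-02-25 12:23 UTC
7·60 + 26 - 270 = 176 min
176 = 0·1440 + 176; 176 = 2·60 + 56 → 02:56, same day
→ 2023-02-25 02:56 XQJ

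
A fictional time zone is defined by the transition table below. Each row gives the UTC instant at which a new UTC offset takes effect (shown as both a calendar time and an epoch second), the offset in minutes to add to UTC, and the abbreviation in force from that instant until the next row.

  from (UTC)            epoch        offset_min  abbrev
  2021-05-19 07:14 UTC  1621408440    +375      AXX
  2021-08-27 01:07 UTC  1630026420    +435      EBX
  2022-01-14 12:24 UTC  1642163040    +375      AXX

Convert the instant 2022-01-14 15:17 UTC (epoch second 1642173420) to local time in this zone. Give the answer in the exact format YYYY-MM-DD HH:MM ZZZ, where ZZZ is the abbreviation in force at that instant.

2022-01-14 21:32 AXX

Query: 2022-01-14 15:17 UTC
Rule 3/3 (AXX, +06:15): 2022-01-14 12:24 UTC ≤ query < +∞
15·60 + 17 + 375 = 1292 min
1292 = 0·1440 + 1292; 1292 = 21·60 + 32 → 21:32, same day
→ 2022-01-14 21:32 AXX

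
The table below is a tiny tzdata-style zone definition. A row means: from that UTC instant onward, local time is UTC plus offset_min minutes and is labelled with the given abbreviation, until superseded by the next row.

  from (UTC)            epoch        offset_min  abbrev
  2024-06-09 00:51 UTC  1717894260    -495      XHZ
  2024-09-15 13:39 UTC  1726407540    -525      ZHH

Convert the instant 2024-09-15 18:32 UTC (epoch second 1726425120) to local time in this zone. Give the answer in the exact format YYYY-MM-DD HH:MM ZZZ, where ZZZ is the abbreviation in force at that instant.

2024-09-15 09:47 ZHH

Query: 2024-09-15 18:32 UTC
Rule 2/2 (ZHH, -08:45): 2024-09-15 13:39 UTC ≤ query < +∞
18·60 + 32 - 525 = 587 min
587 = 0·1440 + 587; 587 = 9·60 + 47 → 09:47, same day
→ 2024-09-15 09:47 ZHH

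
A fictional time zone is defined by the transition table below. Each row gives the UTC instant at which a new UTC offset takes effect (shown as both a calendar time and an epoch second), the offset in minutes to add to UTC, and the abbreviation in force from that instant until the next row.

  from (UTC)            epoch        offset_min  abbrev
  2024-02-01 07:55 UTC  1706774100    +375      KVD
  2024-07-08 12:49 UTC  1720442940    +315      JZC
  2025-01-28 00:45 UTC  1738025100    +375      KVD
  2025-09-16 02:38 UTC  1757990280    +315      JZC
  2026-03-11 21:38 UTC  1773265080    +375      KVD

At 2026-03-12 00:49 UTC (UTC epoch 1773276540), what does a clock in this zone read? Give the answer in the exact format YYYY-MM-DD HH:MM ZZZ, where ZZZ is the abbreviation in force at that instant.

2026-03-12 07:04 KVD

Query: 2026-03-12 00:49 UTC
Rule 5/5 (KVD, +06:15): 2026-03-11 21:38 UTC ≤ query < +∞
0·60 + 49 + 375 = 424 min
424 = 0·1440 + 424; 424 = 7·60 + 4 → 07:04, same day
→ 2026-03-12 07:04 KVD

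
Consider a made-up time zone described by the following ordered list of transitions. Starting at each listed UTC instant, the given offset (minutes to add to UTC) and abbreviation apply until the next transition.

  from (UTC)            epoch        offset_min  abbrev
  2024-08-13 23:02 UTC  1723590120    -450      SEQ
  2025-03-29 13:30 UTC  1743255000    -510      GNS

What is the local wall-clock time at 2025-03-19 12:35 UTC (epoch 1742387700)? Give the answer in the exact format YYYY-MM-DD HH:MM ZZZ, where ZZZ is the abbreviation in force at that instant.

Query: 2025-03-19 12:35 UTC
Rule 1/2 (SEQ, -07:30): 2024-08-13 23:02 UTC ≤ query < 2025-03-29 13:30 UTC
12·60 + 35 - 450 = 305 min
305 = 0·1440 + 305; 305 = 5·60 + 5 → 05:05, same day
→ 2025-03-19 05:05 SEQ

2025-03-19 05:05 SEQ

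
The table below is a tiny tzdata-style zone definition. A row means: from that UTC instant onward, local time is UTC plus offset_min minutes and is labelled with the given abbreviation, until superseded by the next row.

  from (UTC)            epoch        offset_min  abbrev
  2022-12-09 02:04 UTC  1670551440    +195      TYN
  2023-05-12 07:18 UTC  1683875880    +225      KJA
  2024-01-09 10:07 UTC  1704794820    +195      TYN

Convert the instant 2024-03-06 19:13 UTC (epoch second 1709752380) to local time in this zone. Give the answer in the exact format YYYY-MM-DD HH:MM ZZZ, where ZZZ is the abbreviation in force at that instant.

2024-03-06 22:28 TYN

Query: 2024-03-06 19:13 UTC
Rule 3/3 (TYN, +03:15): 2024-01-09 10:07 UTC ≤ query < +∞
19·60 + 13 + 195 = 1348 min
1348 = 0·1440 + 1348; 1348 = 22·60 + 28 → 22:28, same day
→ 2024-03-06 22:28 TYN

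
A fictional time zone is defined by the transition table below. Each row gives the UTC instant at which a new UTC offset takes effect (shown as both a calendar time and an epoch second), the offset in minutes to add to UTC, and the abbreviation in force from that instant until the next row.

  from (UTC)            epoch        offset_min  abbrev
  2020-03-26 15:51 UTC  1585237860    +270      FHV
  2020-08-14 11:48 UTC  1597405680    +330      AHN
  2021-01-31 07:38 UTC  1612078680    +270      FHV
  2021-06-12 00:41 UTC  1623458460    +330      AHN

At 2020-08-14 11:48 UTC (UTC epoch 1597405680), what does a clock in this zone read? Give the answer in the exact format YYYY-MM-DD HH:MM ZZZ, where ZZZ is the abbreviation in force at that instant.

Query: 2020-08-14 11:48 UTC
Rule 2/4 (AHN, +05:30): 2020-08-14 11:48 UTC ≤ query < 2021-01-31 07:38 UTC
11·60 + 48 + 330 = 1038 min
1038 = 0·1440 + 1038; 1038 = 17·60 + 18 → 17:18, same day
→ 2020-08-14 17:18 AHN

2020-08-14 17:18 AHN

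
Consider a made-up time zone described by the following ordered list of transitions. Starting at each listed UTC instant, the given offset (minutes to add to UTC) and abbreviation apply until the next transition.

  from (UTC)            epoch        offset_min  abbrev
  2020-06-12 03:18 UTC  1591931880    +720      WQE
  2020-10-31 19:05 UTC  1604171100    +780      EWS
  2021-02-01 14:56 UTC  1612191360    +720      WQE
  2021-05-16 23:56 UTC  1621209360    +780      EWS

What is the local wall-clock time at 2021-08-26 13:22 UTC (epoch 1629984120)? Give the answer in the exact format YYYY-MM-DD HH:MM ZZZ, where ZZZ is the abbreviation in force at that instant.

Query: 2021-08-26 13:22 UTC
Rule 4/4 (EWS, +13:00): 2021-05-16 23:56 UTC ≤ query < +∞
13·60 + 22 + 780 = 1582 min
1582 = 1·1440 + 142; 142 = 2·60 + 22 → 02:22, 2021-08-26 + 1 day = 2021-08-27
→ 2021-08-27 02:22 EWS

2021-08-27 02:22 EWS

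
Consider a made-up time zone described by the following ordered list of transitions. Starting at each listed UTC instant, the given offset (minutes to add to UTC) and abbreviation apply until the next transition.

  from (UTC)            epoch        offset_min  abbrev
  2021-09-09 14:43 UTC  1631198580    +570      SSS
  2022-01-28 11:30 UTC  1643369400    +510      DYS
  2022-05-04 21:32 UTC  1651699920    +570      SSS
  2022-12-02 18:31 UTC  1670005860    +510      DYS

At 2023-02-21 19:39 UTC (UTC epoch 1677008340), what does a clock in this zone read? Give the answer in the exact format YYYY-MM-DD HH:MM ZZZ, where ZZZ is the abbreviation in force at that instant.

2023-02-22 04:09 DYS

Query: 2023-02-21 19:39 UTC
Rule 4/4 (DYS, +08:30): 2022-12-02 18:31 UTC ≤ query < +∞
19·60 + 39 + 510 = 1689 min
1689 = 1·1440 + 249; 249 = 4·60 + 9 → 04:09, 2023-02-21 + 1 day = 2023-02-22
→ 2023-02-22 04:09 DYS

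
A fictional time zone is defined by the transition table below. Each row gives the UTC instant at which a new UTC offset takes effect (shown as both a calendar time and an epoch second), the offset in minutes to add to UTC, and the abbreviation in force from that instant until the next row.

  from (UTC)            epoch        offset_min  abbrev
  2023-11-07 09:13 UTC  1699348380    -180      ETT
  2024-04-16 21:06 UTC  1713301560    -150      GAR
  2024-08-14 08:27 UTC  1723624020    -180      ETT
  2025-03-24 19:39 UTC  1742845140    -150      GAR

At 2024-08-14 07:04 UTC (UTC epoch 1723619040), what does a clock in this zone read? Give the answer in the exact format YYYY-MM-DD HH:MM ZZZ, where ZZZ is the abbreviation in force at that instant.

2024-08-14 04:34 GAR

Query: 2024-08-14 07:04 UTC
Rule 2/4 (GAR, -02:30): 2024-04-16 21:06 UTC ≤ query < 2024-08-14 08:27 UTC
7·60 + 4 - 150 = 274 min
274 = 0·1440 + 274; 274 = 4·60 + 34 → 04:34, same day
→ 2024-08-14 04:34 GAR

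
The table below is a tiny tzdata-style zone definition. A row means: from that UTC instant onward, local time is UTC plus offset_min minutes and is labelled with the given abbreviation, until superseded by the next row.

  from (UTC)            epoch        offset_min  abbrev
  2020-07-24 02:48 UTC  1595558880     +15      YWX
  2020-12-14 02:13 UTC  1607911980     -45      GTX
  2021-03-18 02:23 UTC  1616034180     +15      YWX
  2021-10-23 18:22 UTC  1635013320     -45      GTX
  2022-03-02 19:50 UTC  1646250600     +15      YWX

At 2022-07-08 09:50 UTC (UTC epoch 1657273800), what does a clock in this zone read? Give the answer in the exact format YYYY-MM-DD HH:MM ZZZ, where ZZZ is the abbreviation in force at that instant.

Query: 2022-07-08 09:50 UTC
Rule 5/5 (YWX, +00:15): 2022-03-02 19:50 UTC ≤ query < +∞
9·60 + 50 + 15 = 605 min
605 = 0·1440 + 605; 605 = 10·60 + 5 → 10:05, same day
→ 2022-07-08 10:05 YWX

2022-07-08 10:05 YWX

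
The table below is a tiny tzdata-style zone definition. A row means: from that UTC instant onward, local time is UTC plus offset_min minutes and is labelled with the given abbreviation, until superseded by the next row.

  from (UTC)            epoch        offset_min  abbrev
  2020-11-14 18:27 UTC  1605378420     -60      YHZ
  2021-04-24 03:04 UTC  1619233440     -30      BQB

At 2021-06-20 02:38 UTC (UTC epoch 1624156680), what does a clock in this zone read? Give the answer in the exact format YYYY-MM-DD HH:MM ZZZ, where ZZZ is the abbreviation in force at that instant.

2021-06-20 02:08 BQB

Query: 2021-06-20 02:38 UTC
Rule 2/2 (BQB, -00:30): 2021-04-24 03:04 UTC ≤ query < +∞
2·60 + 38 - 30 = 128 min
128 = 0·1440 + 128; 128 = 2·60 + 8 → 02:08, same day
→ 2021-06-20 02:08 BQB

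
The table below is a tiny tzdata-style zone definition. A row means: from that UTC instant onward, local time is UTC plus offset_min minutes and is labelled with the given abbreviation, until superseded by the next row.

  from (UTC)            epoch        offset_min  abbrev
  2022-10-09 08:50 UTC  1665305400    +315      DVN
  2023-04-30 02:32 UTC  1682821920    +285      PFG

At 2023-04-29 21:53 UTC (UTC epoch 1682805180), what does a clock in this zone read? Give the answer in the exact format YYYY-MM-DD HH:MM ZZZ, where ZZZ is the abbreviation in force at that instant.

2023-04-30 03:08 DVN

Query: 2023-04-29 21:53 UTC
Rule 1/2 (DVN, +05:15): 2022-10-09 08:50 UTC ≤ query < 2023-04-30 02:32 UTC
21·60 + 53 + 315 = 1628 min
1628 = 1·1440 + 188; 188 = 3·60 + 8 → 03:08, 2023-04-29 + 1 day = 2023-04-30
→ 2023-04-30 03:08 DVN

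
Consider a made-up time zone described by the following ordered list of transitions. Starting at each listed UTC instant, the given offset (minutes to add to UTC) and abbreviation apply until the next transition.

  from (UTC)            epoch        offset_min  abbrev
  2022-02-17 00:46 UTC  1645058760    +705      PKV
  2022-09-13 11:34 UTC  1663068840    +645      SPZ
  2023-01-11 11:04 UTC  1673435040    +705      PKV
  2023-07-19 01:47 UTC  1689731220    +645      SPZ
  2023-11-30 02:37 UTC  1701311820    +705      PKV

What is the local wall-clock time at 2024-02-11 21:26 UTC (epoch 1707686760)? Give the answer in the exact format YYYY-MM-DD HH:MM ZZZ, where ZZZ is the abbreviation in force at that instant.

Query: 2024-02-11 21:26 UTC
Rule 5/5 (PKV, +11:45): 2023-11-30 02:37 UTC ≤ query < +∞
21·60 + 26 + 705 = 1991 min
1991 = 1·1440 + 551; 551 = 9·60 + 11 → 09:11, 2024-02-11 + 1 day = 2024-02-12
→ 2024-02-12 09:11 PKV

2024-02-12 09:11 PKV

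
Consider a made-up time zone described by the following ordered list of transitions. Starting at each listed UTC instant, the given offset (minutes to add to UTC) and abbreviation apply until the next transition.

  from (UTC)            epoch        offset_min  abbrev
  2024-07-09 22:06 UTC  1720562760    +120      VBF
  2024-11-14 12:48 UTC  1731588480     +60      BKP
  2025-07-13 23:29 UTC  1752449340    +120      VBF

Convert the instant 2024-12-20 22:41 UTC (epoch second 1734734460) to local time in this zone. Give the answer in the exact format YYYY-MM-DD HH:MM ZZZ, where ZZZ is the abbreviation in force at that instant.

2024-12-20 23:41 BKP

Query: 2024-12-20 22:41 UTC
Rule 2/3 (BKP, +01:00): 2024-11-14 12:48 UTC ≤ query < 2025-07-13 23:29 UTC
22·60 + 41 + 60 = 1421 min
1421 = 0·1440 + 1421; 1421 = 23·60 + 41 → 23:41, same day
→ 2024-12-20 23:41 BKP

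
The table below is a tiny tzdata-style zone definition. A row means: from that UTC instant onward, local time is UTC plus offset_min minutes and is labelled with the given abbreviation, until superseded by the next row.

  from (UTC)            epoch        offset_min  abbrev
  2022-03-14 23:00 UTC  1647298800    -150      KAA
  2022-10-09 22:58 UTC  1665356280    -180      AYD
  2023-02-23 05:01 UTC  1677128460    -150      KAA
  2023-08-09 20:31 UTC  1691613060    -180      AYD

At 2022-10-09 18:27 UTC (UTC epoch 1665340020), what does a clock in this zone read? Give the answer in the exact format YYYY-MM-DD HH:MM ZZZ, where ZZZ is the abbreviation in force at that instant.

2022-10-09 15:57 KAA

Query: 2022-10-09 18:27 UTC
Rule 1/4 (KAA, -02:30): 2022-03-14 23:00 UTC ≤ query < 2022-10-09 22:58 UTC
18·60 + 27 - 150 = 957 min
957 = 0·1440 + 957; 957 = 15·60 + 57 → 15:57, same day
→ 2022-10-09 15:57 KAA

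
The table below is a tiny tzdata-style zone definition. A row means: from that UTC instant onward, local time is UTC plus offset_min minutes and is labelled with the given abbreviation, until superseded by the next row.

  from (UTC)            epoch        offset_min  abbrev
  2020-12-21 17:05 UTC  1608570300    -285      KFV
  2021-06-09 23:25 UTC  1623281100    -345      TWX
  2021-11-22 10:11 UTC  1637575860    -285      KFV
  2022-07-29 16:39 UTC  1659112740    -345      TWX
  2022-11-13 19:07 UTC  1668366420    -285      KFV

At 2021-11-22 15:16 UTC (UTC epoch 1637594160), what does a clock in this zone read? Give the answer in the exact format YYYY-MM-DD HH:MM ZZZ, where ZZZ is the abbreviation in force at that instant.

2021-11-22 10:31 KFV

Query: 2021-11-22 15:16 UTC
Rule 3/5 (KFV, -04:45): 2021-11-22 10:11 UTC ≤ query < 2022-07-29 16:39 UTC
15·60 + 16 - 285 = 631 min
631 = 0·1440 + 631; 631 = 10·60 + 31 → 10:31, same day
→ 2021-11-22 10:31 KFV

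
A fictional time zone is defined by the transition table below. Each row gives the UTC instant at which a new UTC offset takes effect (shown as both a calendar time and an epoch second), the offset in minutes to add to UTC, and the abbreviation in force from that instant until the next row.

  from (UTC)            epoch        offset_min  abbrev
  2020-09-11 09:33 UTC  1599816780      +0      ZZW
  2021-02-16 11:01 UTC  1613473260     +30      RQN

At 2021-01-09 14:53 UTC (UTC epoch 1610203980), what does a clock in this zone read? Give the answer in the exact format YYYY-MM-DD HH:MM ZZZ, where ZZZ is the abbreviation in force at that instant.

2021-01-09 14:53 ZZW

Query: 2021-01-09 14:53 UTC
Rule 1/2 (ZZW, +00:00): 2020-09-11 09:33 UTC ≤ query < 2021-02-16 11:01 UTC
14·60 + 53 + 0 = 893 min
893 = 0·1440 + 893; 893 = 14·60 + 53 → 14:53, same day
→ 2021-01-09 14:53 ZZW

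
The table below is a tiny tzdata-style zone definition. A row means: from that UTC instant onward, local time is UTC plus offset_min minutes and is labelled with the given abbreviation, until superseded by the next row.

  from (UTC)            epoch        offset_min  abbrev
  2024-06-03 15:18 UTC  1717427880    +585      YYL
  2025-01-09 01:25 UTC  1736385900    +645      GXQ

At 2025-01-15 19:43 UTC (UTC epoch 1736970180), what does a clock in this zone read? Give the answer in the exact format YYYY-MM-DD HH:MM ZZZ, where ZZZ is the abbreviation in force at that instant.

2025-01-16 06:28 GXQ

Query: 2025-01-15 19:43 UTC
Rule 2/2 (GXQ, +10:45): 2025-01-09 01:25 UTC ≤ query < +∞
19·60 + 43 + 645 = 1828 min
1828 = 1·1440 + 388; 388 = 6·60 + 28 → 06:28, 2025-01-15 + 1 day = 2025-01-16
→ 2025-01-16 06:28 GXQ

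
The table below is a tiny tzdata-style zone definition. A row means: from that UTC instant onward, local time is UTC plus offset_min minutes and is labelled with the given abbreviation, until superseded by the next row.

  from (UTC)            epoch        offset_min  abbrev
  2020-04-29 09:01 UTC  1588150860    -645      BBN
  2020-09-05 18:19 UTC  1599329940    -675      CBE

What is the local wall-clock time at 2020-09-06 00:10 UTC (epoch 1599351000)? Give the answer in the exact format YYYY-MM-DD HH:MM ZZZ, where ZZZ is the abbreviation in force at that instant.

2020-09-05 12:55 CBE

Query: 2020-09-06 00:10 UTC
Rule 2/2 (CBE, -11:15): 2020-09-05 18:19 UTC ≤ query < +∞
0·60 + 10 - 675 = -665 min
-665 = -1·1440 + 775; 775 = 12·60 + 55 → 12:55, 2020-09-06 - 1 day = 2020-09-05
→ 2020-09-05 12:55 CBE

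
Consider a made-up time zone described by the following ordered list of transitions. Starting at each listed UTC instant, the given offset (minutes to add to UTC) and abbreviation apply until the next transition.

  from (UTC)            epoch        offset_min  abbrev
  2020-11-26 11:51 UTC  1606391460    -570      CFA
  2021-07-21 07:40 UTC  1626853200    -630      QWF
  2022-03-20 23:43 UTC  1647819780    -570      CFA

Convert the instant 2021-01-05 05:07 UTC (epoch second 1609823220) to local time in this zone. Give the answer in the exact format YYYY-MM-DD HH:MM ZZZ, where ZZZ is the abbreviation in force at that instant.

2021-01-04 19:37 CFA

Query: 2021-01-05 05:07 UTC
Rule 1/3 (CFA, -09:30): 2020-11-26 11:51 UTC ≤ query < 2021-07-21 07:40 UTC
5·60 + 7 - 570 = -263 min
-263 = -1·1440 + 1177; 1177 = 19·60 + 37 → 19:37, 2021-01-05 - 1 day = 2021-01-04
→ 2021-01-04 19:37 CFA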